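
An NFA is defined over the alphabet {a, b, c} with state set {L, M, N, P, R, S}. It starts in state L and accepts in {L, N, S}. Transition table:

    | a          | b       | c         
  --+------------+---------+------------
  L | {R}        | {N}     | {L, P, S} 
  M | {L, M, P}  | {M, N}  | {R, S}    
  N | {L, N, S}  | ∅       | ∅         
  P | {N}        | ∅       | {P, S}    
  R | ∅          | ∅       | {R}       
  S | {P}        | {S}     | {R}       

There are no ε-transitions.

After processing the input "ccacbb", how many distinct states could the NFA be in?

Start in {L}.
Read 'c': {L} → {L, P, S}.
Read 'c': {L, P, S} → {L, P, R, S}.
Read 'a': {L, P, R, S} → {N, P, R}.
Read 'c': {N, P, R} → {P, R, S}.
Read 'b': {P, R, S} → {S}.
Read 'b': {S} → {S}.
That set has 1 state.

1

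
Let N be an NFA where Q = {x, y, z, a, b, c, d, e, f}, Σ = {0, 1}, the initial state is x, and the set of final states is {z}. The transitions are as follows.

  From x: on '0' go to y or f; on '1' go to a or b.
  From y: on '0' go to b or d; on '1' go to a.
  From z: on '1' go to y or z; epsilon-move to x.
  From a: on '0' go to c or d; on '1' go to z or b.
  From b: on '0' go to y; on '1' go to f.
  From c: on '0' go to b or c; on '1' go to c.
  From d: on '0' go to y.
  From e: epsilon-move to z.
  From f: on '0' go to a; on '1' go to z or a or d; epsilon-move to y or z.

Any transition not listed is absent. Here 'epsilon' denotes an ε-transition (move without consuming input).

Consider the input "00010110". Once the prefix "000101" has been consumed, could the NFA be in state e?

No

Start in {x}.
Read '0': x→{y, f}; union {y, f}; ε-closure = {x, y, z, f}.
Read '0': x→{y, f}, y→{b, d}, z→∅, f→{a}; union {y, a, b, d, f}; ε-closure = {x, y, z, a, b, d, f}.
Read '0': x→{y, f}, y→{b, d}, z→∅, a→{c, d}, b→{y}, d→{y}, f→{a}; union {y, a, b, c, d, f}; ε-closure = {x, y, z, a, b, c, d, f}.
Read '1': x→{a, b}, y→{a}, z→{y, z}, a→{z, b}, b→{f}, c→{c}, d→∅, f→{z, a, d}; union {y, z, a, b, c, d, f}; ε-closure = {x, y, z, a, b, c, d, f}.
Read '0': x→{y, f}, y→{b, d}, z→∅, a→{c, d}, b→{y}, c→{b, c}, d→{y}, f→{a}; union {y, a, b, c, d, f}; ε-closure = {x, y, z, a, b, c, d, f}.
Read '1': x→{a, b}, y→{a}, z→{y, z}, a→{z, b}, b→{f}, c→{c}, d→∅, f→{z, a, d}; union {y, z, a, b, c, d, f}; ε-closure = {x, y, z, a, b, c, d, f}.
State e is not in {x, y, z, a, b, c, d, f}.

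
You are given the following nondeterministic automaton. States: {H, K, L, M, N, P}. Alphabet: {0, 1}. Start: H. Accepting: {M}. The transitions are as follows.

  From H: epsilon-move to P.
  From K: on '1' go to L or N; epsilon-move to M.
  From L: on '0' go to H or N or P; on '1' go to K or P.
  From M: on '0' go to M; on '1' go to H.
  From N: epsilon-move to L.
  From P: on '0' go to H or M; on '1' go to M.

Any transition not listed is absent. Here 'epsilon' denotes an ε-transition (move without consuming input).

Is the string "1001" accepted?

Start: ε-closure({H}) = {H, P}.
Read '1': {H, P} → {M}.
Read '0': {M} → {M}.
Read '0': {M} → {M}.
Read '1': {M} → {H, P}.
The final set {H, P} contains no accepting state.

No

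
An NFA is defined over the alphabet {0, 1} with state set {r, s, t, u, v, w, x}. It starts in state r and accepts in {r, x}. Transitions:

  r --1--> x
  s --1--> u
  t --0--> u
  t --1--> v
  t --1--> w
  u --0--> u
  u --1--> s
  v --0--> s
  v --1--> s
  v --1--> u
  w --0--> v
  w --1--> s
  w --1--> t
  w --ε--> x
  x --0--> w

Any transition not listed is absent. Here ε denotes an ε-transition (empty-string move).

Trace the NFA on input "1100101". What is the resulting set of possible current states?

Start in {r}.
Read '1': {r} → {x}.
Read '1': {x} → ∅.
The set is empty and remains empty for the remaining 5 symbols.

∅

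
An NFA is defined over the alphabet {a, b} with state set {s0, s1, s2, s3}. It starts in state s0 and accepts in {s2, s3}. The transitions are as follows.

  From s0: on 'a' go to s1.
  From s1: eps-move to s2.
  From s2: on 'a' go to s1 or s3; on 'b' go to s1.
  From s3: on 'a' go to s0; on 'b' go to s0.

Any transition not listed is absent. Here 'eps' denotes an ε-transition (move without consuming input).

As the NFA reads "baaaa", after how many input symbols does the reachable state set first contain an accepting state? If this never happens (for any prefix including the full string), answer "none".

Start in {s0}.
Read 'b': {s0} → ∅.
The set is empty and remains empty for the remaining 4 symbols.
No reachable set along the way intersects F.

none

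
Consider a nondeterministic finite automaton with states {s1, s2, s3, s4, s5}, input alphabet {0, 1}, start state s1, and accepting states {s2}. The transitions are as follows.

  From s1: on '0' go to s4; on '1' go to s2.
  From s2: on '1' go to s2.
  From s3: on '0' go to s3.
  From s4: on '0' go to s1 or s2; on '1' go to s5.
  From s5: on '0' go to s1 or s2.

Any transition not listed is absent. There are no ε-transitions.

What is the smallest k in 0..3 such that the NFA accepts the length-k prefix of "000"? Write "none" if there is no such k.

2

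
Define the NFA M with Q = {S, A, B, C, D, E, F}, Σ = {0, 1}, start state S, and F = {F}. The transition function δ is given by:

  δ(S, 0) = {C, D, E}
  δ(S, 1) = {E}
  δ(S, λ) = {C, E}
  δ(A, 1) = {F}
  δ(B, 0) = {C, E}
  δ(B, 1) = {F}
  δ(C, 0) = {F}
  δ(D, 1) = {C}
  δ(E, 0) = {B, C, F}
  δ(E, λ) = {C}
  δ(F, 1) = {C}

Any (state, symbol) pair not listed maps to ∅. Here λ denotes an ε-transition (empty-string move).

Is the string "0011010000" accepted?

Start: ε-closure({S}) = {S, C, E}.
Read '0': S→{C, D, E}, C→{F}, E→{B, C, F}; now {B, C, D, E, F}.
Read '0': B→{C, E}, C→{F}, D→∅, E→{B, C, F}, F→∅; now {B, C, E, F}.
Read '1': B→{F}, C→∅, E→∅, F→{C}; now {C, F}.
Read '1': C→∅, F→{C}; now {C}.
Read '0': C→{F}; now {F}.
Read '1': F→{C}; now {C}.
Read '0': C→{F}; now {F}.
Read '0': F→∅; now ∅.
The set is empty and remains empty for the remaining 2 symbols.
The final set ∅ contains no accepting state.

No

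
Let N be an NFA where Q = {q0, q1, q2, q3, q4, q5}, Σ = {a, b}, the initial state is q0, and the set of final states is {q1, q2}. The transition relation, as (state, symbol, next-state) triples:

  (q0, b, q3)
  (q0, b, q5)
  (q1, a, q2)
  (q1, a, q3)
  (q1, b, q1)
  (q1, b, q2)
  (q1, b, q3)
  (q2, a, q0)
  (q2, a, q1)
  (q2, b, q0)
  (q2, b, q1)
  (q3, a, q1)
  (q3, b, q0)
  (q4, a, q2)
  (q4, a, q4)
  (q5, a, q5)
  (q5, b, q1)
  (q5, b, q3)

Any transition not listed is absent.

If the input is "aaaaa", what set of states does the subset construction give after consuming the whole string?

Start in {q0}.
Read 'a': {q0} → ∅.
The set is empty and remains empty for the remaining 4 symbols.

∅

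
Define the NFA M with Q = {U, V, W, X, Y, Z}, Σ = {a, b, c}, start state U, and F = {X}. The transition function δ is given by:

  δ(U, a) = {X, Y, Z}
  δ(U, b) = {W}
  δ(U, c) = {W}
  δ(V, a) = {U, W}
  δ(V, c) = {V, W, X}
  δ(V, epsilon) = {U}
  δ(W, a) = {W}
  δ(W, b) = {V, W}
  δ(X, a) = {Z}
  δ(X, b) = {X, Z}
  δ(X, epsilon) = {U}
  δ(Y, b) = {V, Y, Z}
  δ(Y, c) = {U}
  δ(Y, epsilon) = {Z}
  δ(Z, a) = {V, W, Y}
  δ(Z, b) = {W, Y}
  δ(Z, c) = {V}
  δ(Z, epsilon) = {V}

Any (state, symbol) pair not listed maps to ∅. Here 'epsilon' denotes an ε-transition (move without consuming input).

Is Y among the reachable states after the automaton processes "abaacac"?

No

Start in {U}.
Read 'a': U→{X, Y, Z}; union {X, Y, Z}; ε-closure = {U, V, X, Y, Z}.
Read 'b': U→{W}, V→∅, X→{X, Z}, Y→{V, Y, Z}, Z→{W, Y}; union {V, W, X, Y, Z}; ε-closure = {U, V, W, X, Y, Z}.
Read 'a': U→{X, Y, Z}, V→{U, W}, W→{W}, X→{Z}, Y→∅, Z→{V, W, Y}; now {U, V, W, X, Y, Z}.
Read 'a': U→{X, Y, Z}, V→{U, W}, W→{W}, X→{Z}, Y→∅, Z→{V, W, Y}; now {U, V, W, X, Y, Z}.
Read 'c': U→{W}, V→{V, W, X}, W→∅, X→∅, Y→{U}, Z→{V}; now {U, V, W, X}.
Read 'a': U→{X, Y, Z}, V→{U, W}, W→{W}, X→{Z}; union {U, W, X, Y, Z}; ε-closure = {U, V, W, X, Y, Z}.
Read 'c': U→{W}, V→{V, W, X}, W→∅, X→∅, Y→{U}, Z→{V}; now {U, V, W, X}.
State Y is not in {U, V, W, X}.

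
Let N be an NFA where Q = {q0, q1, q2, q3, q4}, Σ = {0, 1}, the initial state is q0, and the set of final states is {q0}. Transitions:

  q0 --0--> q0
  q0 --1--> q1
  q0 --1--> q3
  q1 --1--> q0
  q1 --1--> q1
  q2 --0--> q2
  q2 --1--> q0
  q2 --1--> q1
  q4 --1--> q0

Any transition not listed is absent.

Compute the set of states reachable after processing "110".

{q0}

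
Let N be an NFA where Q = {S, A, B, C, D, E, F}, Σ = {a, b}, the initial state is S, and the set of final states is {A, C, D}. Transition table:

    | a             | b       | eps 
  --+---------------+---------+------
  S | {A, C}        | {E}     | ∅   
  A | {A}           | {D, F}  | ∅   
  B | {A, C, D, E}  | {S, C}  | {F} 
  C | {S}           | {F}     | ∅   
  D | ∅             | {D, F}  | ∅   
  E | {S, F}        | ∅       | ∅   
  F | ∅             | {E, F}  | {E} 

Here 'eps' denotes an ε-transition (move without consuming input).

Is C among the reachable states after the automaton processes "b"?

No

Start in {S}.
Read 'b': {S} → {E}.
State C is not in {E}.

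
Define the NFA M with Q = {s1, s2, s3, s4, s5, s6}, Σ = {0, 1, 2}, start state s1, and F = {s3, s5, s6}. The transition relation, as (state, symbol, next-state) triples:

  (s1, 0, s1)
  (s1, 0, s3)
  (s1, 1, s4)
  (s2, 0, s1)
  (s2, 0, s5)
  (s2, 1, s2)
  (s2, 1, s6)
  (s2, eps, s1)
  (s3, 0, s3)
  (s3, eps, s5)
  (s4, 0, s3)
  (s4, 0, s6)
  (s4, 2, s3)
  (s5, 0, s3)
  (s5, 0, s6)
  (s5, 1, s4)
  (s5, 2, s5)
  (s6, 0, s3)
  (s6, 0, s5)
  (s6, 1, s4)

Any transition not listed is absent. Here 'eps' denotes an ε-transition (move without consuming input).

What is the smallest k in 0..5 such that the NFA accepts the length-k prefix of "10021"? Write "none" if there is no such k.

2

Start in {s1}.
Read '1': s1→{s4}; now {s4}.
Read '0': s4→{s3, s6}; union {s3, s6}; ε-closure = {s3, s5, s6}.
None of the earlier sets intersect F, but {s3, s5, s6} does.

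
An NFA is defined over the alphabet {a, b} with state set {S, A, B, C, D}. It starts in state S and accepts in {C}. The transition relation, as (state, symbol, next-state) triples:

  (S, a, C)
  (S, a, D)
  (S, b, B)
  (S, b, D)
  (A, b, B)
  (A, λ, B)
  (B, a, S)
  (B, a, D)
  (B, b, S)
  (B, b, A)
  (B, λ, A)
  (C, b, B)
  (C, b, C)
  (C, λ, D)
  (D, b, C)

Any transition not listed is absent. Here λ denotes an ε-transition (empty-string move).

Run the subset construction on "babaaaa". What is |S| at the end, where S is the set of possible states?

0

Start in {S}.
Read 'b': S→{B, D}; union {B, D}; ε-closure = {A, B, D}.
Read 'a': A→∅, B→{S, D}, D→∅; now {S, D}.
Read 'b': S→{B, D}, D→{C}; union {B, C, D}; ε-closure = {A, B, C, D}.
Read 'a': A→∅, B→{S, D}, C→∅, D→∅; now {S, D}.
Read 'a': S→{C, D}, D→∅; now {C, D}.
Read 'a': C→∅, D→∅; now ∅.
The set is empty and remains empty for the remaining 1 symbol.
That set has 0 states.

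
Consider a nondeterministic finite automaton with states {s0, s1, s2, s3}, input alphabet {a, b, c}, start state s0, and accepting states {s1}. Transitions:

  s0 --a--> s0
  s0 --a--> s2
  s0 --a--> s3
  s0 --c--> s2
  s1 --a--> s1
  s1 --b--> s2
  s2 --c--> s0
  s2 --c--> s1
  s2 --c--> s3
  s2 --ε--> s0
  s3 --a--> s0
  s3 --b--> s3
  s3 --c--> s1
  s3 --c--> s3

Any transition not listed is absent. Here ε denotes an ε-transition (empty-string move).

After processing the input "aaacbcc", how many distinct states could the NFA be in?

4

Start in {s0}.
Read 'a': s0→{s0, s2, s3}; now {s0, s2, s3}.
Read 'a': s0→{s0, s2, s3}, s2→∅, s3→{s0}; now {s0, s2, s3}.
Read 'a': s0→{s0, s2, s3}, s2→∅, s3→{s0}; now {s0, s2, s3}.
Read 'c': s0→{s2}, s2→{s0, s1, s3}, s3→{s1, s3}; now {s0, s1, s2, s3}.
Read 'b': s0→∅, s1→{s2}, s2→∅, s3→{s3}; union {s2, s3}; ε-closure = {s0, s2, s3}.
Read 'c': s0→{s2}, s2→{s0, s1, s3}, s3→{s1, s3}; now {s0, s1, s2, s3}.
Read 'c': s0→{s2}, s1→∅, s2→{s0, s1, s3}, s3→{s1, s3}; now {s0, s1, s2, s3}.
That set has 4 states.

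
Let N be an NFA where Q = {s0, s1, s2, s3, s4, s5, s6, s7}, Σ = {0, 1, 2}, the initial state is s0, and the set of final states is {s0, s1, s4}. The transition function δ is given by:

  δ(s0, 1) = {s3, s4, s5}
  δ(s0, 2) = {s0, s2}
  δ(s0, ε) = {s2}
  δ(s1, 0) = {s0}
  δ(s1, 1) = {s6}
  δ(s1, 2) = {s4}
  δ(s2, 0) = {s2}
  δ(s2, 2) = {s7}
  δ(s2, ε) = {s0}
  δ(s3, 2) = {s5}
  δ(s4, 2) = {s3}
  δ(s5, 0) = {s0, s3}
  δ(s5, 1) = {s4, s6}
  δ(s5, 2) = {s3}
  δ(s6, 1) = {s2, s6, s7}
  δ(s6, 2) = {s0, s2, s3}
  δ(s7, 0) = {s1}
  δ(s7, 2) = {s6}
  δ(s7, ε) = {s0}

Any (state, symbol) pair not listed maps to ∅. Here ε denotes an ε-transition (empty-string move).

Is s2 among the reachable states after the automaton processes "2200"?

Yes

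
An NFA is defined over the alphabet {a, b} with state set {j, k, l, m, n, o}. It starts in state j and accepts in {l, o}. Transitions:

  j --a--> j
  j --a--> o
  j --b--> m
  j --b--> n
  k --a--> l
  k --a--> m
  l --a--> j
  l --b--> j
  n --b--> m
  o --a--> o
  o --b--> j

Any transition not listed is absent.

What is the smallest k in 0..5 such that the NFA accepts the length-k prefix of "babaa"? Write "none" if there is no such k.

none

Start in {j}.
Read 'b': j→{m, n}; now {m, n}.
Read 'a': m→∅, n→∅; now ∅.
The set is empty and remains empty for the remaining 3 symbols.
No reachable set along the way intersects F.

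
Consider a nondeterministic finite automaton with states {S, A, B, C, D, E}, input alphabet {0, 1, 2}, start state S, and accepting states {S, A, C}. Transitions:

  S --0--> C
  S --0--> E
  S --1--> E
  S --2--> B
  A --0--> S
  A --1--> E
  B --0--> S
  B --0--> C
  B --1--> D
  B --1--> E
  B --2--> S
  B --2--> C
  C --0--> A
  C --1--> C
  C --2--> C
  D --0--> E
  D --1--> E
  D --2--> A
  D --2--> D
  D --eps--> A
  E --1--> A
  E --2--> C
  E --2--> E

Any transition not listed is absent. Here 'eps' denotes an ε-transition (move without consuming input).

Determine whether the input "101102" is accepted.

No

Start in {S}.
Read '1': S→{E}; now {E}.
Read '0': E→∅; now ∅.
The set is empty and remains empty for the remaining 4 symbols.
The final set ∅ contains no accepting state.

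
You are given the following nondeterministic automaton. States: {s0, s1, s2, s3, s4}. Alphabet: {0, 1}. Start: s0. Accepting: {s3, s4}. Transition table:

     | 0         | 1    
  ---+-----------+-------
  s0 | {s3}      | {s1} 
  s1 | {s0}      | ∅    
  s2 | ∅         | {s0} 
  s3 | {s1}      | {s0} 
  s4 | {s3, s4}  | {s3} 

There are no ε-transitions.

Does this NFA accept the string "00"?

Start in {s0}.
Read '0': s0→{s3}; now {s3}.
Read '0': s3→{s1}; now {s1}.
The final set {s1} contains no accepting state.

No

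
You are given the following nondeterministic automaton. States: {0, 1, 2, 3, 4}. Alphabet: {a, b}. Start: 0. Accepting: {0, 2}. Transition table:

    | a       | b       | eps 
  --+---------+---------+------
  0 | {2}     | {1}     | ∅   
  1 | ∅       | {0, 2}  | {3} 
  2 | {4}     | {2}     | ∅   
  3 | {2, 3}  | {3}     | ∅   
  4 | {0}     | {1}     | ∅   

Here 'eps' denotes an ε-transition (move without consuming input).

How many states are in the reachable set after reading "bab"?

2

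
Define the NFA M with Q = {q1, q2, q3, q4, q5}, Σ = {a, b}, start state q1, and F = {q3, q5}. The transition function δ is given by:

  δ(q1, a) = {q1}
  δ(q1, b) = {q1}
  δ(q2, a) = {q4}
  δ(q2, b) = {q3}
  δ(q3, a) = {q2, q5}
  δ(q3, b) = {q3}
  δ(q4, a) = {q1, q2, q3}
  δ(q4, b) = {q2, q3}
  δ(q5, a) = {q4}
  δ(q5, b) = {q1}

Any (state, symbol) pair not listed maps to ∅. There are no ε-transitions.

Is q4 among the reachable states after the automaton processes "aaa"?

Start in {q1}.
Read 'a': q1→{q1}; now {q1}.
Read 'a': q1→{q1}; now {q1}.
Read 'a': q1→{q1}; now {q1}.
State q4 is not in {q1}.

No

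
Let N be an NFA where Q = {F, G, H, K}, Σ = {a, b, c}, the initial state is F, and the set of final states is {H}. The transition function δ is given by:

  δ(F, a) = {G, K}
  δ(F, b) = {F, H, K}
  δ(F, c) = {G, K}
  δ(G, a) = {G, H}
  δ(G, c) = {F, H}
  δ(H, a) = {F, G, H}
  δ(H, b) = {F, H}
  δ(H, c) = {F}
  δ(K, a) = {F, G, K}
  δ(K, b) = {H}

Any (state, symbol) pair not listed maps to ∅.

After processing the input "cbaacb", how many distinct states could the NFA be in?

3

Start in {F}.
Read 'c': {F} → {G, K}.
Read 'b': {G, K} → {H}.
Read 'a': {H} → {F, G, H}.
Read 'a': {F, G, H} → {F, G, H, K}.
Read 'c': {F, G, H, K} → {F, G, H, K}.
Read 'b': {F, G, H, K} → {F, H, K}.
That set has 3 states.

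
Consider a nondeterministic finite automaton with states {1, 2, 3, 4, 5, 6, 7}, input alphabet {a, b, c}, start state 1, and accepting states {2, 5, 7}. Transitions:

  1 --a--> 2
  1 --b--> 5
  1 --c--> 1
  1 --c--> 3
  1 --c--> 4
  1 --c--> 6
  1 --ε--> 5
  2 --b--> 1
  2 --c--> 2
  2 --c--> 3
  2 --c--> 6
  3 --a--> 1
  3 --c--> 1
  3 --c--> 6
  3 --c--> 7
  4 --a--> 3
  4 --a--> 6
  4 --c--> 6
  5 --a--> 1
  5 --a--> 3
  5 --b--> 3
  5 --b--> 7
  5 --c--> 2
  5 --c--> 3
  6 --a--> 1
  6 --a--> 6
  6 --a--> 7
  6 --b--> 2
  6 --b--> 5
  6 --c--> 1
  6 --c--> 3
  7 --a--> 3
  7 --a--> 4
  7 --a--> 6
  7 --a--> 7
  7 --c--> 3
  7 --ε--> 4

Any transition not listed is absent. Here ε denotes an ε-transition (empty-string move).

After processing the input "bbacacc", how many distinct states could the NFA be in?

Start: ε-closure({1}) = {1, 5}.
Read 'b': 1→{5}, 5→{3, 7}; union {3, 5, 7}; ε-closure = {3, 4, 5, 7}.
Read 'b': 3→∅, 4→∅, 5→{3, 7}, 7→∅; union {3, 7}; ε-closure = {3, 4, 7}.
Read 'a': 3→{1}, 4→{3, 6}, 7→{3, 4, 6, 7}; union {1, 3, 4, 6, 7}; ε-closure = {1, 3, 4, 5, 6, 7}.
Read 'c': 1→{1, 3, 4, 6}, 3→{1, 6, 7}, 4→{6}, 5→{2, 3}, 6→{1, 3}, 7→{3}; union {1, 2, 3, 4, 6, 7}; ε-closure = {1, 2, 3, 4, 5, 6, 7}.
Read 'a': 1→{2}, 2→∅, 3→{1}, 4→{3, 6}, 5→{1, 3}, 6→{1, 6, 7}, 7→{3, 4, 6, 7}; union {1, 2, 3, 4, 6, 7}; ε-closure = {1, 2, 3, 4, 5, 6, 7}.
Read 'c': 1→{1, 3, 4, 6}, 2→{2, 3, 6}, 3→{1, 6, 7}, 4→{6}, 5→{2, 3}, 6→{1, 3}, 7→{3}; union {1, 2, 3, 4, 6, 7}; ε-closure = {1, 2, 3, 4, 5, 6, 7}.
Read 'c': 1→{1, 3, 4, 6}, 2→{2, 3, 6}, 3→{1, 6, 7}, 4→{6}, 5→{2, 3}, 6→{1, 3}, 7→{3}; union {1, 2, 3, 4, 6, 7}; ε-closure = {1, 2, 3, 4, 5, 6, 7}.
That set has 7 states.

7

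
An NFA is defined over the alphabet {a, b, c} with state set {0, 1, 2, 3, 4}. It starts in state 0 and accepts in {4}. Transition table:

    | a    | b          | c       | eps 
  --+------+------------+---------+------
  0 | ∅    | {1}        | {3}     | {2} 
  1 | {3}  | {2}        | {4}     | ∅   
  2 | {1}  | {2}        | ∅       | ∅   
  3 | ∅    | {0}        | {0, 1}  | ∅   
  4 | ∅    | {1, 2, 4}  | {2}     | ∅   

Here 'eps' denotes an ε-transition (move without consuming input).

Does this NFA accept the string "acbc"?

Start: ε-closure({0}) = {0, 2}.
Read 'a': 0→∅, 2→{1}; now {1}.
Read 'c': 1→{4}; now {4}.
Read 'b': 4→{1, 2, 4}; now {1, 2, 4}.
Read 'c': 1→{4}, 2→∅, 4→{2}; now {2, 4}.
The final set {2, 4} contains the accepting state 4.

Yes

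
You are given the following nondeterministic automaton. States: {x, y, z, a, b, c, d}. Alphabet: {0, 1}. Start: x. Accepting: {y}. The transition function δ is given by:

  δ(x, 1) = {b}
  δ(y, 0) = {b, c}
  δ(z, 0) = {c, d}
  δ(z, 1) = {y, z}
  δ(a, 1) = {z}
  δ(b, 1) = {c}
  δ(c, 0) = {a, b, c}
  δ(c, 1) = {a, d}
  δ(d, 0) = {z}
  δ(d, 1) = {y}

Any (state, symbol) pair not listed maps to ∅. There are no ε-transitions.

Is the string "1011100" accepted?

Start in {x}.
Read '1': x→{b}; now {b}.
Read '0': b→∅; now ∅.
The set is empty and remains empty for the remaining 5 symbols.
The final set ∅ contains no accepting state.

No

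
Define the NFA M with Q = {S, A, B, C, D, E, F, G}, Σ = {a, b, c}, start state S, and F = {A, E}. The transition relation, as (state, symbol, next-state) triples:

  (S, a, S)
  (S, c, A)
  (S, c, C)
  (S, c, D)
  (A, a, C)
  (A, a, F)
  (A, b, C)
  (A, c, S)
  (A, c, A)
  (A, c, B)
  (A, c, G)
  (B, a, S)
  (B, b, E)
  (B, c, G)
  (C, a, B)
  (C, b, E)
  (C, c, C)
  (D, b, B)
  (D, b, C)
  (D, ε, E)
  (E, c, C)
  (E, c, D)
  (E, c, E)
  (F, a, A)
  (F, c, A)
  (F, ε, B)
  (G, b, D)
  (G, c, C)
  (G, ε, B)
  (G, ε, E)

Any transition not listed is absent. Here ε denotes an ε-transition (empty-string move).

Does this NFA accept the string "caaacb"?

Start in {S}.
Read 'c': {S} → {A, C, D, E}.
Read 'a': {A, C, D, E} → {B, C, F}.
Read 'a': {B, C, F} → {S, A, B}.
Read 'a': {S, A, B} → {S, B, C, F}.
Read 'c': {S, B, C, F} → {A, B, C, D, E, G}.
Read 'b': {A, B, C, D, E, G} → {B, C, D, E}.
The final set {B, C, D, E} contains the accepting state E.

Yes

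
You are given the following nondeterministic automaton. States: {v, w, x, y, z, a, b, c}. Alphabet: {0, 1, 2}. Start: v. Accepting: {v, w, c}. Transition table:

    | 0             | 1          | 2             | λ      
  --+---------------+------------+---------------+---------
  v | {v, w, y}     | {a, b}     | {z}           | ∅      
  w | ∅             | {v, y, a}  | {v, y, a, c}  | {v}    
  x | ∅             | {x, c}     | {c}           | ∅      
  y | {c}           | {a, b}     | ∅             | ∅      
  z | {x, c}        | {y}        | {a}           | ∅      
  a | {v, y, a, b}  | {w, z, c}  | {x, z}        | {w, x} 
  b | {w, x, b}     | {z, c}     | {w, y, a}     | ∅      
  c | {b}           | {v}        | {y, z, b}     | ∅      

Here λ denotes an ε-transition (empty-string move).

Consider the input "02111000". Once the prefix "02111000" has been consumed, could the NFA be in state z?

No

Start in {v}.
Read '0': v→{v, w, y}; now {v, w, y}.
Read '2': v→{z}, w→{v, y, a, c}, y→∅; union {v, y, z, a, c}; ε-closure = {v, w, x, y, z, a, c}.
Read '1': v→{a, b}, w→{v, y, a}, x→{x, c}, y→{a, b}, z→{y}, a→{w, z, c}, c→{v}; now {v, w, x, y, z, a, b, c}.
Read '1': v→{a, b}, w→{v, y, a}, x→{x, c}, y→{a, b}, z→{y}, a→{w, z, c}, b→{z, c}, c→{v}; now {v, w, x, y, z, a, b, c}.
Read '1': v→{a, b}, w→{v, y, a}, x→{x, c}, y→{a, b}, z→{y}, a→{w, z, c}, b→{z, c}, c→{v}; now {v, w, x, y, z, a, b, c}.
Read '0': v→{v, w, y}, w→∅, x→∅, y→{c}, z→{x, c}, a→{v, y, a, b}, b→{w, x, b}, c→{b}; now {v, w, x, y, a, b, c}.
Read '0': v→{v, w, y}, w→∅, x→∅, y→{c}, a→{v, y, a, b}, b→{w, x, b}, c→{b}; now {v, w, x, y, a, b, c}.
Read '0': v→{v, w, y}, w→∅, x→∅, y→{c}, a→{v, y, a, b}, b→{w, x, b}, c→{b}; now {v, w, x, y, a, b, c}.
State z is not in {v, w, x, y, a, b, c}.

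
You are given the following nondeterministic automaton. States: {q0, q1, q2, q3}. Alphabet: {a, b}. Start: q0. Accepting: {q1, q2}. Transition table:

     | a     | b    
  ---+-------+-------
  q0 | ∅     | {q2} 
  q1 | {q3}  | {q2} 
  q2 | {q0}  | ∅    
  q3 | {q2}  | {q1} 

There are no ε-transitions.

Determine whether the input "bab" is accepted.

Yes

Start in {q0}.
Read 'b': q0→{q2}; now {q2}.
Read 'a': q2→{q0}; now {q0}.
Read 'b': q0→{q2}; now {q2}.
The final set {q2} contains the accepting state q2.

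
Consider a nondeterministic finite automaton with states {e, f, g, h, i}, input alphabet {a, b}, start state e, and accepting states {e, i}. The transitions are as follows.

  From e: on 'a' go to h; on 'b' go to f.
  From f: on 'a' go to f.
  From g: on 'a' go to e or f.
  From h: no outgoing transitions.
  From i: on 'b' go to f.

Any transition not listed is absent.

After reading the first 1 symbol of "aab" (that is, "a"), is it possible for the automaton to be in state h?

Yes

Start in {e}.
Read 'a': {e} → {h}.
State h is in {h}.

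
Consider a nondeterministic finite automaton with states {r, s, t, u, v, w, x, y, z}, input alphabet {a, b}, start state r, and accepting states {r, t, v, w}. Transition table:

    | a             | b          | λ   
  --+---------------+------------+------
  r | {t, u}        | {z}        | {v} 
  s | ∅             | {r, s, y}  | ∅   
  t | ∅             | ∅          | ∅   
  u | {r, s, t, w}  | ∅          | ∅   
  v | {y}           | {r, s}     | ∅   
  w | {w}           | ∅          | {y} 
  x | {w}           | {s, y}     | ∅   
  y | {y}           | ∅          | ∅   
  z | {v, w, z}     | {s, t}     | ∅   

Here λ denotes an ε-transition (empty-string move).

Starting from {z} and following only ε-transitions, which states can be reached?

{z}

Begin with {z}.
No ε-moves leave this set, so the closure equals the set itself.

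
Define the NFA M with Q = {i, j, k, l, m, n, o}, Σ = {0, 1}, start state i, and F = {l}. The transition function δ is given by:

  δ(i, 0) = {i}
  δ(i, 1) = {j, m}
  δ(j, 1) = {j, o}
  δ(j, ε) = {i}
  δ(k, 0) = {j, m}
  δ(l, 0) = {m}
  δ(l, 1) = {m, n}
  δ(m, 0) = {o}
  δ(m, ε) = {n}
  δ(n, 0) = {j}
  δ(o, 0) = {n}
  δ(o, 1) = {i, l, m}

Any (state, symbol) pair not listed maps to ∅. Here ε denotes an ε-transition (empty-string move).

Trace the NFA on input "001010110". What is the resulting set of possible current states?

{i, j, m, n, o}

Start in {i}.
Read '0': {i} → {i}.
Read '0': {i} → {i}.
Read '1': {i} → {i, j, m, n}.
Read '0': {i, j, m, n} → {i, j, o}.
Read '1': {i, j, o} → {i, j, l, m, n, o}.
Read '0': {i, j, l, m, n, o} → {i, j, m, n, o}.
Read '1': {i, j, m, n, o} → {i, j, l, m, n, o}.
Read '1': {i, j, l, m, n, o} → {i, j, l, m, n, o}.
Read '0': {i, j, l, m, n, o} → {i, j, m, n, o}.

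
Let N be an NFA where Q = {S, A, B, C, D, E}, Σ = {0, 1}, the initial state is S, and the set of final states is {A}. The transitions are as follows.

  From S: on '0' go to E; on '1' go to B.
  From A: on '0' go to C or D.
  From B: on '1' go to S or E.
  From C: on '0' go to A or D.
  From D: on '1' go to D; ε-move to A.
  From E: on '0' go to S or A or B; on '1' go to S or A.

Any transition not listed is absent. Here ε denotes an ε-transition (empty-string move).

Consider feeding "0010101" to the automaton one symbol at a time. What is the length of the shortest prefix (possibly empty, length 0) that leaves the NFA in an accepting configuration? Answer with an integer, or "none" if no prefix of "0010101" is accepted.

Start in {S}.
Read '0': {S} → {E}.
Read '0': {E} → {S, A, B}.
None of the earlier sets intersect F, but {S, A, B} does.

2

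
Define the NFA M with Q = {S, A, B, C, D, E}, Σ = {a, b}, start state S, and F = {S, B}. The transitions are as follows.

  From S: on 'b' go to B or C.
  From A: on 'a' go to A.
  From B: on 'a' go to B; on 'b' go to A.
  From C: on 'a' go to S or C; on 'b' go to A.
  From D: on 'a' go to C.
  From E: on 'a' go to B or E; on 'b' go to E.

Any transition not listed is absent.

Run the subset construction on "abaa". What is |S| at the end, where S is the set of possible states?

0

Start in {S}.
Read 'a': {S} → ∅.
The set is empty and remains empty for the remaining 3 symbols.
That set has 0 states.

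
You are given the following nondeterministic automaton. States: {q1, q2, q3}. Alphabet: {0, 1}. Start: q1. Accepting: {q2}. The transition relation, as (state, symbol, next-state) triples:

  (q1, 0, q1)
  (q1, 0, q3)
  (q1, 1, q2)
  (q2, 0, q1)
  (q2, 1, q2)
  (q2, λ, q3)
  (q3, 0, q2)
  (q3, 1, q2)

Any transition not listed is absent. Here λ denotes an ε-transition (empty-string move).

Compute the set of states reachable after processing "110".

Start in {q1}.
Read '1': {q1} → {q2, q3}.
Read '1': {q2, q3} → {q2, q3}.
Read '0': {q2, q3} → {q1, q2, q3}.

{q1, q2, q3}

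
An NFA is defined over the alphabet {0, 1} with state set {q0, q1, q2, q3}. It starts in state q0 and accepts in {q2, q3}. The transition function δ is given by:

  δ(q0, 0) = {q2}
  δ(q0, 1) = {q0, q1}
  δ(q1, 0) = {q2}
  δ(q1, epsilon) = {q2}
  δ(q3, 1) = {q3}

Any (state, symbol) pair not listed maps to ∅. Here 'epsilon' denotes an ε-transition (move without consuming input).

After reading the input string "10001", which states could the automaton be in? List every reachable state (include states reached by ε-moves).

Start in {q0}.
Read '1': q0→{q0, q1}; union {q0, q1}; ε-closure = {q0, q1, q2}.
Read '0': q0→{q2}, q1→{q2}, q2→∅; now {q2}.
Read '0': q2→∅; now ∅.
The set is empty and remains empty for the remaining 2 symbols.

∅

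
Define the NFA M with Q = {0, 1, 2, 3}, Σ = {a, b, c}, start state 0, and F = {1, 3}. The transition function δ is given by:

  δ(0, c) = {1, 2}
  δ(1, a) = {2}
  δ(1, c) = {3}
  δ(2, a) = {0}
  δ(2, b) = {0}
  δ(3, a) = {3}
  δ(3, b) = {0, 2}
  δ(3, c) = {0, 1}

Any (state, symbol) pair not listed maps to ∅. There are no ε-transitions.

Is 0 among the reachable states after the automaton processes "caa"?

Yes

Start in {0}.
Read 'c': {0} → {1, 2}.
Read 'a': {1, 2} → {0, 2}.
Read 'a': {0, 2} → {0}.
State 0 is in {0}.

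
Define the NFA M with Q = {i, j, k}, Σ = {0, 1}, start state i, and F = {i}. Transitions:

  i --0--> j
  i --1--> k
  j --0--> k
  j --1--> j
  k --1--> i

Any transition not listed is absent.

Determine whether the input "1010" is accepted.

Start in {i}.
Read '1': {i} → {k}.
Read '0': {k} → ∅.
The set is empty and remains empty for the remaining 2 symbols.
The final set ∅ contains no accepting state.

No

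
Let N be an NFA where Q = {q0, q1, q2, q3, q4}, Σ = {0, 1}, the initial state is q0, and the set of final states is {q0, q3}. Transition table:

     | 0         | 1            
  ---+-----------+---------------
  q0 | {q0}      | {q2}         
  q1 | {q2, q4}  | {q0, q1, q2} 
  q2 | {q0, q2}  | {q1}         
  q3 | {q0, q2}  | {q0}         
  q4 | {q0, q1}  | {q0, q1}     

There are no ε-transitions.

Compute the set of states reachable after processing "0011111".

Start in {q0}.
Read '0': q0→{q0}; now {q0}.
Read '0': q0→{q0}; now {q0}.
Read '1': q0→{q2}; now {q2}.
Read '1': q2→{q1}; now {q1}.
Read '1': q1→{q0, q1, q2}; now {q0, q1, q2}.
Read '1': q0→{q2}, q1→{q0, q1, q2}, q2→{q1}; now {q0, q1, q2}.
Read '1': q0→{q2}, q1→{q0, q1, q2}, q2→{q1}; now {q0, q1, q2}.

{q0, q1, q2}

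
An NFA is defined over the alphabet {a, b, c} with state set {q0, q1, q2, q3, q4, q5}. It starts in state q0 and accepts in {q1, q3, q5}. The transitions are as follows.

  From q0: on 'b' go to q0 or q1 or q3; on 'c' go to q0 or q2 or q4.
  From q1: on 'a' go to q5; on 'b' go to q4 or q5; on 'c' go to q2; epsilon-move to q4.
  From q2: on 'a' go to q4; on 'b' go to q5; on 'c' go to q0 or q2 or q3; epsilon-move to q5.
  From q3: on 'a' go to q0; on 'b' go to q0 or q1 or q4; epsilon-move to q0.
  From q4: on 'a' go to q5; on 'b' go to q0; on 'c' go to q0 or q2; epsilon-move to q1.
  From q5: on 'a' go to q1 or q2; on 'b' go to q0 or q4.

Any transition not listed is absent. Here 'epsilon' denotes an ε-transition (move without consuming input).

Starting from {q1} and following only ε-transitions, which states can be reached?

Begin with {q1}.
ε-move q1 → q4; add q4.

{q1, q4}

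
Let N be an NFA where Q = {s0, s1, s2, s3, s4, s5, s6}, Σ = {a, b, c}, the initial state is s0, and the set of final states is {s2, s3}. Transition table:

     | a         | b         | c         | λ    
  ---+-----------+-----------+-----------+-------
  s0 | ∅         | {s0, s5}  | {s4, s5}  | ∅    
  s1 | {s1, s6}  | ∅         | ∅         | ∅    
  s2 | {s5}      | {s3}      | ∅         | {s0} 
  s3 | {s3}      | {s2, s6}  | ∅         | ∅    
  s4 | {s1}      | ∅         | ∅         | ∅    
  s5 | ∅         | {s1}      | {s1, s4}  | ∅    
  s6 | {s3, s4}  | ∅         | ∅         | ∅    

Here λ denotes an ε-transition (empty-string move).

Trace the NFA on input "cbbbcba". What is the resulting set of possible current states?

Start in {s0}.
Read 'c': s0→{s4, s5}; now {s4, s5}.
Read 'b': s4→∅, s5→{s1}; now {s1}.
Read 'b': s1→∅; now ∅.
The set is empty and remains empty for the remaining 4 symbols.

∅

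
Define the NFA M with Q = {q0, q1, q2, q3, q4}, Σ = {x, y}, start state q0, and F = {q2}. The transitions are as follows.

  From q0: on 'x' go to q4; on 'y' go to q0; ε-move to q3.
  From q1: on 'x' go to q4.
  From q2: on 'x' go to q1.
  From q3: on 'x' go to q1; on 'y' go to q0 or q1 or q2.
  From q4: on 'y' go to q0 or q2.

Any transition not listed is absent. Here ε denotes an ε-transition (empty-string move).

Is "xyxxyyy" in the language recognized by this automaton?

Yes

Start: ε-closure({q0}) = {q0, q3}.
Read 'x': {q0, q3} → {q1, q4}.
Read 'y': {q1, q4} → {q0, q2, q3}.
Read 'x': {q0, q2, q3} → {q1, q4}.
Read 'x': {q1, q4} → {q4}.
Read 'y': {q4} → {q0, q2, q3}.
Read 'y': {q0, q2, q3} → {q0, q1, q2, q3}.
Read 'y': {q0, q1, q2, q3} → {q0, q1, q2, q3}.
The final set {q0, q1, q2, q3} contains the accepting state q2.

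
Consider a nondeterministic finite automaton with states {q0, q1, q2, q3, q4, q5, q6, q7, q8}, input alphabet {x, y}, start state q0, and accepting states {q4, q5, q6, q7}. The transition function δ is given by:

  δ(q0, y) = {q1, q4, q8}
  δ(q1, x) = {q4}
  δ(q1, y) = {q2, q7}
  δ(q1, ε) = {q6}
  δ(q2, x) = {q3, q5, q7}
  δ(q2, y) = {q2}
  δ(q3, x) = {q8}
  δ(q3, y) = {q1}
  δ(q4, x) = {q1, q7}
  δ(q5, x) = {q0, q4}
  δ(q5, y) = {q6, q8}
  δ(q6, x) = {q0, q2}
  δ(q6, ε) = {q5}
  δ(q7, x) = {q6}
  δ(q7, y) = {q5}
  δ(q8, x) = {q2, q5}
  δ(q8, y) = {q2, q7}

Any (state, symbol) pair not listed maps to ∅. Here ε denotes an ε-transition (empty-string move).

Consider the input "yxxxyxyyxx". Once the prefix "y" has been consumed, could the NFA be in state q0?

No

Start in {q0}.
Read 'y': q0→{q1, q4, q8}; union {q1, q4, q8}; ε-closure = {q1, q4, q5, q6, q8}.
State q0 is not in {q1, q4, q5, q6, q8}.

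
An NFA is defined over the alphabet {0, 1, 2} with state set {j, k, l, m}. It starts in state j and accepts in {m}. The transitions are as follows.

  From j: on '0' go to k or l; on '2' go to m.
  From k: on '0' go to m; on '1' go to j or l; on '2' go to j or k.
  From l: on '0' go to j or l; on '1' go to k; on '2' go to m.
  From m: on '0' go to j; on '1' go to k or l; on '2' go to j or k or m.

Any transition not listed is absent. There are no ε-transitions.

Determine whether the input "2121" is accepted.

No

Start in {j}.
Read '2': j→{m}; now {m}.
Read '1': m→{k, l}; now {k, l}.
Read '2': k→{j, k}, l→{m}; now {j, k, m}.
Read '1': j→∅, k→{j, l}, m→{k, l}; now {j, k, l}.
The final set {j, k, l} contains no accepting state.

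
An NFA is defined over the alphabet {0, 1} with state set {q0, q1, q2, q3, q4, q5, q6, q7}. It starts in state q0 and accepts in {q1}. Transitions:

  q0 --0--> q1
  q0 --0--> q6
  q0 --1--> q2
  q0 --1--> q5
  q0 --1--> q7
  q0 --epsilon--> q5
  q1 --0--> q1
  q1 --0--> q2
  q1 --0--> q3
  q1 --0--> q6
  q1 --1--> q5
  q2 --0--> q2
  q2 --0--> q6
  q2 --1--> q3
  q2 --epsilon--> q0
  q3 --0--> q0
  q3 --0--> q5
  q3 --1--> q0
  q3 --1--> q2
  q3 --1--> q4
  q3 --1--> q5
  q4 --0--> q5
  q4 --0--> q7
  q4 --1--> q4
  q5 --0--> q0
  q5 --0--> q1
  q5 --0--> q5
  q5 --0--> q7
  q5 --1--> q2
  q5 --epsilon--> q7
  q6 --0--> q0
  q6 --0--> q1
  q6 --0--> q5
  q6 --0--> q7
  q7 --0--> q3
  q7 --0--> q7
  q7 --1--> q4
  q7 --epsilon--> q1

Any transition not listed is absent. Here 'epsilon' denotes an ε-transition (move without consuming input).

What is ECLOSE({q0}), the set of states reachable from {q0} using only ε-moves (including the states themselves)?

{q0, q1, q5, q7}

Begin with {q0}.
ε-move q0 → q5; add q5.
ε-move q5 → q7; add q7.
ε-move q7 → q1; add q1.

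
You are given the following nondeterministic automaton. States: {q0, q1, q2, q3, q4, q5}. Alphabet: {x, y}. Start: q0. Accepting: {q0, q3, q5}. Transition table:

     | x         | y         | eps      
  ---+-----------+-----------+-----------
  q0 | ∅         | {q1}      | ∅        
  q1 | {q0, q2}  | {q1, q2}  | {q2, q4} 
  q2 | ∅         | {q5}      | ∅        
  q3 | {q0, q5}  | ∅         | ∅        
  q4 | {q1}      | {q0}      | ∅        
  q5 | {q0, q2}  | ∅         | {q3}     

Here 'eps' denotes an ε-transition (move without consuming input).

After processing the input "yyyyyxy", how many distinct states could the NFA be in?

6

Start in {q0}.
Read 'y': q0→{q1}; union {q1}; ε-closure = {q1, q2, q4}.
Read 'y': q1→{q1, q2}, q2→{q5}, q4→{q0}; union {q0, q1, q2, q5}; ε-closure = {q0, q1, q2, q3, q4, q5}.
Read 'y': q0→{q1}, q1→{q1, q2}, q2→{q5}, q3→∅, q4→{q0}, q5→∅; union {q0, q1, q2, q5}; ε-closure = {q0, q1, q2, q3, q4, q5}.
Read 'y': q0→{q1}, q1→{q1, q2}, q2→{q5}, q3→∅, q4→{q0}, q5→∅; union {q0, q1, q2, q5}; ε-closure = {q0, q1, q2, q3, q4, q5}.
Read 'y': q0→{q1}, q1→{q1, q2}, q2→{q5}, q3→∅, q4→{q0}, q5→∅; union {q0, q1, q2, q5}; ε-closure = {q0, q1, q2, q3, q4, q5}.
Read 'x': q0→∅, q1→{q0, q2}, q2→∅, q3→{q0, q5}, q4→{q1}, q5→{q0, q2}; union {q0, q1, q2, q5}; ε-closure = {q0, q1, q2, q3, q4, q5}.
Read 'y': q0→{q1}, q1→{q1, q2}, q2→{q5}, q3→∅, q4→{q0}, q5→∅; union {q0, q1, q2, q5}; ε-closure = {q0, q1, q2, q3, q4, q5}.
That set has 6 states.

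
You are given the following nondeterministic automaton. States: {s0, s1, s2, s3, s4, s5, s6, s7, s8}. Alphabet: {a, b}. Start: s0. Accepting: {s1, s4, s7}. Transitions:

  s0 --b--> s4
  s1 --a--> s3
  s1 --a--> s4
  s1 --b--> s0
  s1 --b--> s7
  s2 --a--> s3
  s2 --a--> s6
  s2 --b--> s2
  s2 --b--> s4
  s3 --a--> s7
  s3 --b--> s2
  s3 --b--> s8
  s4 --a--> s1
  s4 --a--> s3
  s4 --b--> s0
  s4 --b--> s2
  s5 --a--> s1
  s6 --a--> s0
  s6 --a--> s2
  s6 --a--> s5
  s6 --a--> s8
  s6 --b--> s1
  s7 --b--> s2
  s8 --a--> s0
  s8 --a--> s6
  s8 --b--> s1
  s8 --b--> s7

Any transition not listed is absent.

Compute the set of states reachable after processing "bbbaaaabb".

{s0, s1, s2, s4, s7}

Start in {s0}.
Read 'b': {s0} → {s4}.
Read 'b': {s4} → {s0, s2}.
Read 'b': {s0, s2} → {s2, s4}.
Read 'a': {s2, s4} → {s1, s3, s6}.
Read 'a': {s1, s3, s6} → {s0, s2, s3, s4, s5, s7, s8}.
Read 'a': {s0, s2, s3, s4, s5, s7, s8} → {s0, s1, s3, s6, s7}.
Read 'a': {s0, s1, s3, s6, s7} → {s0, s2, s3, s4, s5, s7, s8}.
Read 'b': {s0, s2, s3, s4, s5, s7, s8} → {s0, s1, s2, s4, s7, s8}.
Read 'b': {s0, s1, s2, s4, s7, s8} → {s0, s1, s2, s4, s7}.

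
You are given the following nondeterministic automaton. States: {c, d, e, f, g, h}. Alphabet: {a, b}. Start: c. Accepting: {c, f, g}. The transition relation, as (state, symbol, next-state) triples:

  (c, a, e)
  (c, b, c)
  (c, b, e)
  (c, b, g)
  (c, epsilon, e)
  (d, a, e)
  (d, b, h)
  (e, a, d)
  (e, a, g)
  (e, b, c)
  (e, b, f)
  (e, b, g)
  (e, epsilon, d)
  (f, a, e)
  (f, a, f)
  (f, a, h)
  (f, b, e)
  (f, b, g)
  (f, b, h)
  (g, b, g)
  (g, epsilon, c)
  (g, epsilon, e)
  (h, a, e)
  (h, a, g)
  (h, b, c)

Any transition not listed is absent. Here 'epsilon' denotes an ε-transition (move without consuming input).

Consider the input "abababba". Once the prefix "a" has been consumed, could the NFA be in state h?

Start: ε-closure({c}) = {c, d, e}.
Read 'a': c→{e}, d→{e}, e→{d, g}; union {d, e, g}; ε-closure = {c, d, e, g}.
State h is not in {c, d, e, g}.

No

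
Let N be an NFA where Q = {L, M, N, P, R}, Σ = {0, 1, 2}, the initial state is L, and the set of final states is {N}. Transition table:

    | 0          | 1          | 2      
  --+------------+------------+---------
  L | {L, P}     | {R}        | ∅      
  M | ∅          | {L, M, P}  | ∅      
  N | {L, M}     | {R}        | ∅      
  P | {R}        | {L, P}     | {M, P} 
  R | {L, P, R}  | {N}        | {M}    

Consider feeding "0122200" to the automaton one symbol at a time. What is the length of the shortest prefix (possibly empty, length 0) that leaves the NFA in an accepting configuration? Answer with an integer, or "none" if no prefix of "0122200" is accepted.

none

Start in {L}.
Read '0': {L} → {L, P}.
Read '1': {L, P} → {L, P, R}.
Read '2': {L, P, R} → {M, P}.
Read '2': {M, P} → {M, P}.
Read '2': {M, P} → {M, P}.
Read '0': {M, P} → {R}.
Read '0': {R} → {L, P, R}.
No reachable set along the way intersects F.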